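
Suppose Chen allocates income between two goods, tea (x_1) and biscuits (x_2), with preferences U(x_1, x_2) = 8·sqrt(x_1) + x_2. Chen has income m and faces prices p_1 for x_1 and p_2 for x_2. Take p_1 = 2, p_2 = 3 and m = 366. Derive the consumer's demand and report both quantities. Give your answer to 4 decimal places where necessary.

x_1* = 36, x_2* = 98

Utility is quasi-linear in x_2; the FOC for x_1 is 4/√x_1 = p_1/p_2.
Solve: √x_1 = 4·p_2/p_1, so x_1*(p_1,p_2) = (4·p_2/p_1)², and x_2* = (m − p_1·x_1*)/p_2.
Plugging in: x_1* = (4·3/2)² = 36, x_2* = 98.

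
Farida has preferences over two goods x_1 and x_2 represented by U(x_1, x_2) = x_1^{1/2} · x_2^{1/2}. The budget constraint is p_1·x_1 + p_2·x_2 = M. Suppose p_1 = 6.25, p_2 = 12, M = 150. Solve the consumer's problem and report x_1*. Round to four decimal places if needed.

x_1* = 12

Tangency: MRS = x_2/x_1 = p_1/p_2.
Rearranging, p_2·x_2 = p_1·x_1. Substituting into the budget gives p_1·x_1·(1 + 1) = M.
Demand: x_1*(p_1,p_2,M) = 0.5·M/p_1 and x_2* = 0.5·M/p_2.
At p_1=6.25, p_2=12, M=150: x_1* = 0.5·150/6.25 = 12.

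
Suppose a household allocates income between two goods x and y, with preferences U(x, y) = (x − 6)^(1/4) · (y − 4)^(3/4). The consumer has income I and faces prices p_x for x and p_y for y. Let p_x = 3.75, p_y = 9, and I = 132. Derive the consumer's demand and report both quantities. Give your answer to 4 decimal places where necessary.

x* = 10.9, y* = 10.125

Discretionary income = 132 − 6·3.75 − 4·9 = 73.5; x* = 6 + 0.25·73.5/3.75 = 10.9; y* = 4 + 0.75·73.5/9 = 10.125.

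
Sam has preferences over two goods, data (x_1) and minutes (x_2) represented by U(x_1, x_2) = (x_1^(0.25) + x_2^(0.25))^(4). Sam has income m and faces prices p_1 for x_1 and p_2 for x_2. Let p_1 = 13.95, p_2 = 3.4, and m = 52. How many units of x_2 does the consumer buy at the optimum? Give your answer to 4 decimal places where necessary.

MU_x_1 ∝ x_1^(-0.75), MU_x_2 ∝ x_2^(-0.75), so MRS = (x_2/x_1)^(0.75) = p_1/p_2.
Hence x_2/x_1 = (p_1/p_2)^(1/(0.75)), i.e. raised to the 4/3 power.
Substitute x_2 = (x_2/x_1)·x_1 into the budget: x_1* = m/(p_1 + p_2·(x_2/x_1)).
Numerically x_2/x_1 = 6.568412, so x_1* = 52/(13.95 + 3.4·6.568412) = 1.4332 and x_2* = 6.568412·1.4332 = 9.4138.

x_2* = 9.4138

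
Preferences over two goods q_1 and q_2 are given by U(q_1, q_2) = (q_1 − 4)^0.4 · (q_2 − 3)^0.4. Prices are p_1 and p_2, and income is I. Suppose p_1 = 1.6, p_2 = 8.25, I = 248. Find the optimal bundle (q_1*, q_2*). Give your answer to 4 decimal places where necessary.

Let q_1' = q_1−4, q_2' = q_2−3. MRS = q_2'/q_1' = p_1/p_2.
Substituting into the budget: q_1* = 4 + 0.5·(I − 4·p_1 − 3·p_2)/p_1, and q_2* = 3 + 0.5·(…)/p_2.
Discretionary income = 248 − 4·1.6 − 3·8.25 = 216.85; q_1* = 4 + 0.5·216.85/1.6 = 71.7656; q_2* = 3 + 0.5·216.85/8.25 = 16.1424.

q_1* = 71.7656, q_2* = 16.1424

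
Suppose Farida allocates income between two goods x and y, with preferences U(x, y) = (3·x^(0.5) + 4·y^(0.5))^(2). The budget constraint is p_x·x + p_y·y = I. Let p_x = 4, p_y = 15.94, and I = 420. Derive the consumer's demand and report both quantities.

MRS = MU_x/MU_y = (3/4)·(y/x)^(0.5). Set equal to p_x/p_y.
Hence y/x = ((4/3)·p_x/p_y)^(1/(0.5)), i.e. raised to the 2 power.
With the ratio pinned down, the budget gives x* = I/(p_x + p_y·(y/x)) and y* = (y/x)·x*.
Numerically y/x = 0.111949, so x* = 420/(4 + 15.94·0.111949) = 72.6082 and y* = 0.111949·72.6082 = 8.1284.

x* = 72.6082, y* = 8.1284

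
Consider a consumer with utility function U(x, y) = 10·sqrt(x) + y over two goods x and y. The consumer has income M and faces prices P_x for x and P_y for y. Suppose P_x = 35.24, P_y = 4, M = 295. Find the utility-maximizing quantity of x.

x* = 0.3221

MU_x = 5/√x, MU_y = 1. Tangency: 5/√x = P_x/P_y.
Solve: √x = 5·P_y/P_x, so x*(P_x,P_y) = (5·P_y/P_x)², and y* = (M − P_x·x*)/P_y.
Plugging in: x* = (5·4/35.24)² = 0.3221.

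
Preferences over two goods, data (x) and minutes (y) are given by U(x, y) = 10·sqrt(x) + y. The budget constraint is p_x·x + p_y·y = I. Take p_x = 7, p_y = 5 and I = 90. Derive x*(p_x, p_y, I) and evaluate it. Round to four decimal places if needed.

Utility is quasi-linear in y; the FOC for x is 5/√x = p_x/p_y.
Thus x* = (5·p_y/p_x)² — independent of I — with the rest of income spent on y.
Plugging in: x* = (5·5/7)² = 12.7551.

x* = 12.7551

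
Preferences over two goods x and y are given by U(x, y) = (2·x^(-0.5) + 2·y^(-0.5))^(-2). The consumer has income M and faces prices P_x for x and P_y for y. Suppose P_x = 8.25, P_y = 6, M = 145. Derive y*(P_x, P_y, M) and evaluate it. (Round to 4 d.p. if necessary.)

MRS = MU_x/MU_y = (y/x)^(1.5). Set equal to P_x/P_y.
Solve for the ratio: y/x = [P_x/P_y]^(2/3).
With the ratio pinned down, the budget gives x* = M/(P_x + P_y·(y/x)) and y* = (y/x)·x*.
Numerically y/x = 1.236522, so x* = 145/(8.25 + 6·1.236522) = 9.2539 and y* = 1.236522·9.2539 = 11.4426.

y* = 11.4426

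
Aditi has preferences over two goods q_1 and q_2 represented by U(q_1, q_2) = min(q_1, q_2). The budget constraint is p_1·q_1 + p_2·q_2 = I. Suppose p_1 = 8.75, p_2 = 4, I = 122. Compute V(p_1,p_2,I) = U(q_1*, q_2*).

V = 9.5686

Here 8.75 + 4 = 12.75, giving q_1* = 9.5686 and q_2* = 9.5686.
Utility at the optimum: U(9.5686, 9.5686) = 9.5686.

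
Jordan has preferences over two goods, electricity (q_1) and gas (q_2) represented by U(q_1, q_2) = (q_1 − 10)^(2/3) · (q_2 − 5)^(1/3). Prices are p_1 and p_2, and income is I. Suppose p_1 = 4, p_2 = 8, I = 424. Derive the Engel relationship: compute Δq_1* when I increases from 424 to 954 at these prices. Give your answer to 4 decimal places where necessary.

Δq_1* = 88.3333

After buying the subsistence bundle (10, 5), a share 2/3 of the remaining income goes to q_1: q_1* = 10 + 2/3·(I − 10p_1 − 5p_2)/p_1.
Discretionary income = 424 − 10·4 − 5·8 = 344; q_1* = 10 + 2/3·344/4 = 67.3333.
At I' = 954: q_1* = 155.6667. Change: 155.6667 − 67.3333 = 88.3333.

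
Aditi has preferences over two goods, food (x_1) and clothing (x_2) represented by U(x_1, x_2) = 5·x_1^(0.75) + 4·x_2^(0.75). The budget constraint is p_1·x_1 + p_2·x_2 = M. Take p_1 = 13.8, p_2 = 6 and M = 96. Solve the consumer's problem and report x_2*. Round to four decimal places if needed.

x_2* = 13.326

From the CES first-order condition, (5/4)·(x_2/x_1)^(0.25) = p_1/p_2.
Solve for the ratio: x_2/x_1 = [(4/5)·p_1/p_2]^(4).
With the ratio pinned down, the budget gives x_1* = M/(p_1 + p_2·(x_2/x_1)) and x_2* = (x_2/x_1)·x_1*.
Numerically x_2/x_1 = 11.462287, so x_1* = 96/(13.8 + 6·11.462287) = 1.1626 and x_2* = 11.462287·1.1626 = 13.326.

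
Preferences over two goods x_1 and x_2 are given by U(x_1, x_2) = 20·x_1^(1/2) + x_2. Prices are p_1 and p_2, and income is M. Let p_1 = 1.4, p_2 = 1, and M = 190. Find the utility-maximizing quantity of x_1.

x_1* = 51.0204

Utility is quasi-linear in x_2; the FOC for x_1 is 10/√x_1 = p_1/p_2.
Solve: √x_1 = 10·p_2/p_1, so x_1*(p_1,p_2) = (10·p_2/p_1)², and x_2* = (M − p_1·x_1*)/p_2.
Plugging in: x_1* = (10·1/1.4)² = 51.0204.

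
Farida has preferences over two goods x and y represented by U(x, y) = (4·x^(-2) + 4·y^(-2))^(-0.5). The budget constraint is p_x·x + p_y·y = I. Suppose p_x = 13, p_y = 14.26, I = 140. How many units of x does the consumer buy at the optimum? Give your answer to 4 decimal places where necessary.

MU_x ∝ 4·x^(-3), MU_y ∝ 4·y^(-3), so MRS = (y/x)^(3) = p_x/p_y.
Solve for the ratio: y/x = [p_x/p_y]^(1/3).
With the ratio pinned down, the budget gives x* = I/(p_x + p_y·(y/x)) and y* = (y/x)·x*.
Numerically y/x = 0.969634, so x* = 140/(13 + 14.26·0.969634) = 5.2186.

x* = 5.2186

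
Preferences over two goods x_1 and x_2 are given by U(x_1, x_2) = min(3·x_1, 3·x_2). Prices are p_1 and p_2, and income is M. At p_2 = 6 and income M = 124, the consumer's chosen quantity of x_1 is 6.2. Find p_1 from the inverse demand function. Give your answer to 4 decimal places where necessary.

p_1 = 14

With perfect complements, no substitution: consume in ratio x_1:x_2 = 3:3.
Budget: p_1·x_1 + p_2·x_1 = M, so (3·p_1 + 3·p_2)·x_1 = 3·M.
Demand: x_1*(p_1,p_2,M) = 3·M/(3·p_1 + 3·p_2), x_2* = 3·M/(3·p_1 + 3·p_2).
Set x_1* = 6.2 in the demand function and solve for p_1: p_1 = 14.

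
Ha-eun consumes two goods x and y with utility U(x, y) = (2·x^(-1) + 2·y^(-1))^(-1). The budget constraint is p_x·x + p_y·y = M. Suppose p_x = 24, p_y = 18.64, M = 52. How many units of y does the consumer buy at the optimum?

MRS = MU_x/MU_y = (y/x)^(2). Set equal to p_x/p_y.
Hence y/x = (p_x/p_y)^(1/(2)), i.e. raised to the 0.5 power.
With the ratio pinned down, the budget gives x* = M/(p_x + p_y·(y/x)) and y* = (y/x)·x*.
Numerically y/x = 1.134704, so x* = 52/(24 + 18.64·1.134704) = 1.1517 and y* = 1.134704·1.1517 = 1.3068.

y* = 1.3068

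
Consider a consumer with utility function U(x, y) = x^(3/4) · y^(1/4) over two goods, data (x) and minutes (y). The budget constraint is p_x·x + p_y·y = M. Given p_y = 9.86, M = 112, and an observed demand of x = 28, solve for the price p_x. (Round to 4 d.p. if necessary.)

p_x = 3

Tangency: MRS = 3·y/x = p_x/p_y.
So 0.75·p_y·y = 0.25·p_x·x; combined with the budget, a share 0.75 of income goes to x.
Demand: x*(p_x,p_y,M) = 0.75·M/p_x and y* = 0.25·M/p_y.
Set x* = 28 in the demand function and solve for p_x: p_x = 3.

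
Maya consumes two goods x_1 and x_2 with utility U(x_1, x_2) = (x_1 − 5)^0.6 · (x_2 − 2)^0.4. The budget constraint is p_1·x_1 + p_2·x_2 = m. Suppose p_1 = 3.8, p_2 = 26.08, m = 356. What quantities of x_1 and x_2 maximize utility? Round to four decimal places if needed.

x_1* = 49.9747, x_2* = 6.3687

After buying the subsistence bundle (5, 2), a share 0.6 of the remaining income goes to x_1: x_1* = 5 + 0.6·(m − 5p_1 − 2p_2)/p_1.
Discretionary income = 356 − 5·3.8 − 2·26.08 = 284.84; x_1* = 5 + 0.6·284.84/3.8 = 49.9747; x_2* = 2 + 0.4·284.84/26.08 = 6.3687.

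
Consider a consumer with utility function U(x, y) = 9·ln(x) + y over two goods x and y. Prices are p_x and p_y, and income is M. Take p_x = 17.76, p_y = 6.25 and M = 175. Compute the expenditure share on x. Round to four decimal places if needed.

share on x = 0.3214

MU_x = 9/x, MU_y = 1. Tangency: 9/x = p_x/p_y.
So x*(p_x,p_y) = 9·p_y/p_x, independent of income; and y* = (M − 9·p_y)/p_y.
At the given prices: x* = 9·6.25/17.76 = 3.1672, and y* = 19.
Expenditure on x: 17.76·3.1672 = 56.25; share = 0.3214.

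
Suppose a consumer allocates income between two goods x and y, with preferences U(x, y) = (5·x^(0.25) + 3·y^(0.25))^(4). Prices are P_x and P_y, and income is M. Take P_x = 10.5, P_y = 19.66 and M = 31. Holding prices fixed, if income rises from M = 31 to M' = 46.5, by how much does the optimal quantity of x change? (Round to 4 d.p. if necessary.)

From the CES first-order condition, (5/3)·(y/x)^(0.75) = P_x/P_y.
Solve for the ratio: y/x = [(3/5)·P_x/P_y]^(4/3).
With the ratio pinned down, the budget gives x* = M/(P_x + P_y·(y/x)) and y* = (y/x)·x*.
Numerically y/x = 0.219285, so x* = 31/(10.5 + 19.66·0.219285) = 2.093.
At M' = 46.5: x* = 3.1395. Change: 3.1395 − 2.093 = 1.0465.

Δx* = 1.0465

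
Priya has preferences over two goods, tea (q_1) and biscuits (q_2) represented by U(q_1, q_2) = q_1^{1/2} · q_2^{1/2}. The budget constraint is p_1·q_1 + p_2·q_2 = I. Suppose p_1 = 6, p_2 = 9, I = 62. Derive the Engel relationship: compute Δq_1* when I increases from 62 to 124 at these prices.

Δq_1* = 5.1667

Tangency: MRS = q_2/q_1 = p_1/p_2.
So 0.5·p_2·q_2 = 0.5·p_1·q_1; combined with the budget, a share 0.5 of income goes to q_1.
Demand: q_1*(p_1,p_2,I) = 0.5·I/p_1 and q_2* = 0.5·I/p_2.
At p_1=6, p_2=9, I=62: q_1* = 0.5·62/6 = 5.1667.
At I' = 124: q_1* = 10.3333. Change: 10.3333 − 5.1667 = 5.1667.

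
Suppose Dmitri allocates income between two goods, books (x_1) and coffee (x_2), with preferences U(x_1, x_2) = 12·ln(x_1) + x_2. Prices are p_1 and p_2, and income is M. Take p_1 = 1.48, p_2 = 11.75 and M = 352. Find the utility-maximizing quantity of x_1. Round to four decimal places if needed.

x_1* = 95.2703

MU_x_1 = 12/x_1, MU_x_2 = 1. Tangency: 12/x_1 = p_1/p_2.
So x_1*(p_1,p_2) = 12·p_2/p_1, independent of income; and x_2* = (M − 12·p_2)/p_2.
At the given prices: x_1* = 12·11.75/1.48 = 95.2703.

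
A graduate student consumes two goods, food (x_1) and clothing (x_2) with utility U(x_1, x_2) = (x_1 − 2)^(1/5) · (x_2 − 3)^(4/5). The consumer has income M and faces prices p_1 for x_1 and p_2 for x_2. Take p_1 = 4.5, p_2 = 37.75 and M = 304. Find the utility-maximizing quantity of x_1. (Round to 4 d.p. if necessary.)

x_1* = 10.0778

Let x_1' = x_1−2, x_2' = x_2−3. MRS = (1/4)·x_2'/x_1' = p_1/p_2.
Substituting into the budget: x_1* = 2 + 0.2·(M − 2·p_1 − 3·p_2)/p_1, and x_2* = 3 + 0.8·(…)/p_2.
Discretionary income = 304 − 2·4.5 − 3·37.75 = 181.75; x_1* = 2 + 0.2·181.75/4.5 = 10.0778.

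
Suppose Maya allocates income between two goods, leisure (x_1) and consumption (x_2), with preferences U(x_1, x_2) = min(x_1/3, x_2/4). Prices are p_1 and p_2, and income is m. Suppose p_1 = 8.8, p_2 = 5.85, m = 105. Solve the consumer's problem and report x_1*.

x_1* = 6.3253

With perfect complements, no substitution: consume in ratio x_1:x_2 = 3:4.
Budget: p_1·x_1 + p_2·(4/3)·x_1 = m, so (3·p_1 + 4·p_2)·x_1 = 3·m.
Demand: x_1*(p_1,p_2,m) = 3·m/(3·p_1 + 4·p_2), x_2* = 4·m/(3·p_1 + 4·p_2).
Here 3·8.8 + 4·5.85 = 49.8, giving x_1* = 6.3253.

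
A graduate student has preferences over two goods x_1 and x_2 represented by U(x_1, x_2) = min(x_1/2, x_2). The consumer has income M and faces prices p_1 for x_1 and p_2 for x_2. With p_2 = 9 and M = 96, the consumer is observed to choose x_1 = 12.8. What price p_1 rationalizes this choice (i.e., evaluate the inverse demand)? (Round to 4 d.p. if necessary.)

With perfect complements, no substitution: consume in ratio x_1:x_2 = 2:1.
Budget: p_1·x_1 + p_2·(1/2)·x_1 = M, so (2·p_1 + p_2)·x_1 = 2·M.
Demand: x_1*(p_1,p_2,M) = 2·M/(2·p_1 + p_2), x_2* = M/(2·p_1 + p_2).
Set x_1* = 12.8 in the demand function and solve for p_1: p_1 = 3.

p_1 = 3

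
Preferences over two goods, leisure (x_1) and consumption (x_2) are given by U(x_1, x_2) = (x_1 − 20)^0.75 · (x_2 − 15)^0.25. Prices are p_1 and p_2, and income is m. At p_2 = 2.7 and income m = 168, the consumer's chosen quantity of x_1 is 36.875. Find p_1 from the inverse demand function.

MRS = 3·(x_2−15)/(x_1−20). Tangency with p_1/p_2 gives x_2−15 = (1/3)·(p_1/p_2)·(x_1−20).
After buying the subsistence bundle (20, 15), a share 0.75 of the remaining income goes to x_1: x_1* = 20 + 0.75·(m − 20p_1 − 15p_2)/p_1.
Set x_1* = 36.875 in the demand function and solve for p_1: p_1 = 3.

p_1 = 3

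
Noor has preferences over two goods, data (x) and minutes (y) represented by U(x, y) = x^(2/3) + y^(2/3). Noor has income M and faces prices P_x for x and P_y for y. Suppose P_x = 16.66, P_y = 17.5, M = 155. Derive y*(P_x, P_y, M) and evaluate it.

y* = 4.2109

MU_x ∝ x^(-1/3), MU_y ∝ y^(-1/3), so MRS = (y/x)^(1/3) = P_x/P_y.
Solve for the ratio: y/x = [P_x/P_y]^(3).
Substitute y = (y/x)·x into the budget: x* = M/(P_x + P_y·(y/x)).
Numerically y/x = 0.862801, so x* = 155/(16.66 + 17.5·0.862801) = 4.8805 and y* = 0.862801·4.8805 = 4.2109.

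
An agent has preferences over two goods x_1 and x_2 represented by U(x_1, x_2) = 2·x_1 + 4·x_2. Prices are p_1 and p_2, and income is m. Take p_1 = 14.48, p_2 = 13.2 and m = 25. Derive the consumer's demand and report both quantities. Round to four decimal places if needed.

Linear utility — the consumer picks whichever good has higher MU/price: 2/14.48 = 0.1381 vs 4/13.2 = 0.303.
x_2 gives more utility per dollar, so spend all income on x_2: x_2* = m/p_2, x_1* = 0.
Numerically: x_1* = 0, x_2* = 1.8939.

x_1* = 0, x_2* = 1.8939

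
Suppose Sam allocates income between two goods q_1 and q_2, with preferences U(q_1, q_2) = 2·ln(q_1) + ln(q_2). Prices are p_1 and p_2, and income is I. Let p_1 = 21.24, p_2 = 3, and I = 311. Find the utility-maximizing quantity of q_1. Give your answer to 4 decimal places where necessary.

q_1* = 9.7615

The MRS is 2·q_2/q_1. Set MRS = p_1/p_2.
Rearranging, p_2·q_2 = (1/2)·p_1·q_1. Substituting into the budget gives p_1·q_1·(1 + (1/2)) = I.
Demand: q_1*(p_1,p_2,I) = 2/3·I/p_1 and q_2* = 1/3·I/p_2.
At p_1=21.24, p_2=3, I=311: q_1* = 2/3·311/21.24 = 9.7615.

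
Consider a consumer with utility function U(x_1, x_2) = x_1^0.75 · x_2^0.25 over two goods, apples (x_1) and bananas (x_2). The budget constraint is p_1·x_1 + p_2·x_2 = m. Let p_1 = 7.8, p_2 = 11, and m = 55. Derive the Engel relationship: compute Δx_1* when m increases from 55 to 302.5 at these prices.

Demand: x_1*(p_1,p_2,m) = 0.75·m/p_1 and x_2* = 0.25·m/p_2.
At p_1=7.8, p_2=11, m=55: x_1* = 0.75·55/7.8 = 5.2885.
At m' = 302.5: x_1* = 29.0865. Change: 29.0865 − 5.2885 = 23.7981.

Δx_1* = 23.7981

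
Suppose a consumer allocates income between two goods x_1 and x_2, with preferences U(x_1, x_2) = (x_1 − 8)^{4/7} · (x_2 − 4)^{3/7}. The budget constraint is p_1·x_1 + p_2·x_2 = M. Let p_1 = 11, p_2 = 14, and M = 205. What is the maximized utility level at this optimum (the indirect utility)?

V = 2.5262

This is Cobb-Douglas in (x_1−8, x_2−4): tangency gives 4/7·p_2·(x_2−4) = 3/7·p_1·(x_1−8).
Substituting into the budget: x_1* = 8 + 4/7·(M − 8·p_1 − 4·p_2)/p_1, and x_2* = 4 + 3/7·(…)/p_2.
Discretionary income = 205 − 8·11 − 4·14 = 61; x_1* = 8 + 4/7·61/11 = 11.1688; x_2* = 4 + 3/7·61/14 = 5.8673.
Utility at the optimum: U(11.1688, 5.8673) = 2.5262.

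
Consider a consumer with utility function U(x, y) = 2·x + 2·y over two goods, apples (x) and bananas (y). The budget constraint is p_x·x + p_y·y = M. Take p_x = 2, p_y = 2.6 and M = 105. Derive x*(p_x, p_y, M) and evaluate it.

x* = 52.5

Numerically: x* = 52.5, y* = 0.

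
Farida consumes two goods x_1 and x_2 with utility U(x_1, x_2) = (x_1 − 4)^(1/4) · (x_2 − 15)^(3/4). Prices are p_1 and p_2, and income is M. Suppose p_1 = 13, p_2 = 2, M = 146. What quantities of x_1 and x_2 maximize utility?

MRS = (1/3)·(x_2−15)/(x_1−4). Tangency with p_1/p_2 gives x_2−15 = 3·(p_1/p_2)·(x_1−4).
After buying the subsistence bundle (4, 15), a share 0.25 of the remaining income goes to x_1: x_1* = 4 + 0.25·(M − 4p_1 − 15p_2)/p_1.
Discretionary income = 146 − 4·13 − 15·2 = 64; x_1* = 4 + 0.25·64/13 = 5.2308; x_2* = 15 + 0.75·64/2 = 39.

x_1* = 5.2308, x_2* = 39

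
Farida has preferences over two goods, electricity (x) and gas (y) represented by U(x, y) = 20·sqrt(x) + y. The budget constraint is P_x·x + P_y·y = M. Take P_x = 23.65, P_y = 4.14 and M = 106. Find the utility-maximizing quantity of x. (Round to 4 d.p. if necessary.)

MU_x = 10/√x, MU_y = 1. Tangency: 10/√x = P_x/P_y.
Thus x* = (10·P_y/P_x)² — independent of M — with the rest of income spent on y.
Plugging in: x* = (10·4.14/23.65)² = 3.0644.

x* = 3.0644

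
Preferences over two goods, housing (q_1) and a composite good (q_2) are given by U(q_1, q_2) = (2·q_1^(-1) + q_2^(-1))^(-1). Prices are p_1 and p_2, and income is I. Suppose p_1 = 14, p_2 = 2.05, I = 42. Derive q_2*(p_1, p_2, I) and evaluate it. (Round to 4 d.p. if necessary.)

q_2* = 4.3631

MRS = MU_q_1/MU_q_2 = 2·(q_2/q_1)^(2). Set equal to p_1/p_2.
Hence q_2/q_1 = ((1/2)·p_1/p_2)^(1/(2)), i.e. raised to the 0.5 power.
Substitute q_2 = (q_2/q_1)·q_1 into the budget: q_1* = I/(p_1 + p_2·(q_2/q_1)).
Numerically q_2/q_1 = 1.847873, so q_1* = 42/(14 + 2.05·1.847873) = 2.3611 and q_2* = 1.847873·2.3611 = 4.3631.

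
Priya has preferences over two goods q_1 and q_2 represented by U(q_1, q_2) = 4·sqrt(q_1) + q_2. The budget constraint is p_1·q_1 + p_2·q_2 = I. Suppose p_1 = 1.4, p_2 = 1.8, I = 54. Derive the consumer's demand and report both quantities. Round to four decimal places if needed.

q_1* = 6.6122, q_2* = 24.8571

Set MRS = p_1/p_2: 2·q_1^(−1/2) = p_1/p_2.
Solve: √q_1 = 2·p_2/p_1, so q_1*(p_1,p_2) = (2·p_2/p_1)², and q_2* = (I − p_1·q_1*)/p_2.
Plugging in: q_1* = (2·1.8/1.4)² = 6.6122, q_2* = 24.8571.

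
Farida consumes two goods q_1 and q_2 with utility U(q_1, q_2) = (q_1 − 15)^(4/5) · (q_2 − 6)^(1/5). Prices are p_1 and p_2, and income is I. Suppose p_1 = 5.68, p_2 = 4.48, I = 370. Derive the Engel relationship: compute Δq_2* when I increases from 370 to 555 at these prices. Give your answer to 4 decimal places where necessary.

This is Cobb-Douglas in (q_1−15, q_2−6): tangency gives 0.8·p_2·(q_2−6) = 0.2·p_1·(q_1−15).
After buying the subsistence bundle (15, 6), a share 0.8 of the remaining income goes to q_1: q_1* = 15 + 0.8·(I − 15p_1 − 6p_2)/p_1.
Discretionary income = 370 − 15·5.68 − 6·4.48 = 257.92; q_2* = 6 + 0.2·257.92/4.48 = 17.5143.
At I' = 555: q_2* = 25.7732. Change: 25.7732 − 17.5143 = 8.2589.

Δq_2* = 8.2589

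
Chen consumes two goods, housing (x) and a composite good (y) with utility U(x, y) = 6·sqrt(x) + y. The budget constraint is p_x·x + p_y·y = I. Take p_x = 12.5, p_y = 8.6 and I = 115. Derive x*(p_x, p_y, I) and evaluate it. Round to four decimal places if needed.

Set MRS = p_x/p_y: 3·x^(−1/2) = p_x/p_y.
Thus x* = (3·p_y/p_x)² — independent of I — with the rest of income spent on y.
Plugging in: x* = (3·8.6/12.5)² = 4.2601.

x* = 4.2601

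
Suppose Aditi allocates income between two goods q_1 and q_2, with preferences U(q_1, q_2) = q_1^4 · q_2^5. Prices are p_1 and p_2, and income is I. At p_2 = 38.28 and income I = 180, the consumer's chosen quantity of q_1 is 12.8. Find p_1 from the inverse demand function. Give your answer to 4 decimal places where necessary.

The MRS is (4/5)·q_2/q_1. Set MRS = p_1/p_2.
So 4·p_2·q_2 = 5·p_1·q_1; combined with the budget, a share 4/9 of income goes to q_1.
Demand: q_1*(p_1,p_2,I) = 4/9·I/p_1 and q_2* = 5/9·I/p_2.
Set q_1* = 12.8 in the demand function and solve for p_1: p_1 = 6.25.

p_1 = 6.25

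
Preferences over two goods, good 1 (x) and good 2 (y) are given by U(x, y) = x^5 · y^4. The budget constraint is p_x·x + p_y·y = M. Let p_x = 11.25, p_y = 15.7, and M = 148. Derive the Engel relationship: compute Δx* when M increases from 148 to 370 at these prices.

Demand: x*(p_x,p_y,M) = 5/9·M/p_x and y* = 4/9·M/p_y.
At p_x=11.25, p_y=15.7, M=148: x* = 5/9·148/11.25 = 7.3086.
At M' = 370: x* = 18.2716. Change: 18.2716 − 7.3086 = 10.963.

Δx* = 10.963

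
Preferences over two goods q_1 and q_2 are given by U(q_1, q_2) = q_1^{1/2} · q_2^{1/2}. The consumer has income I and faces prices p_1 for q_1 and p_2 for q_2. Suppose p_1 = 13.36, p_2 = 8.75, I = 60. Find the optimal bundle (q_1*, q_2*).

The MRS is q_2/q_1. Set MRS = p_1/p_2.
So 0.5·p_2·q_2 = 0.5·p_1·q_1; combined with the budget, a share 0.5 of income goes to q_1.
Demand: q_1*(p_1,p_2,I) = 0.5·I/p_1 and q_2* = 0.5·I/p_2.
At p_1=13.36, p_2=8.75, I=60: q_1* = 0.5·60/13.36 = 2.2455, q_2* = 3.4286.

q_1* = 2.2455, q_2* = 3.4286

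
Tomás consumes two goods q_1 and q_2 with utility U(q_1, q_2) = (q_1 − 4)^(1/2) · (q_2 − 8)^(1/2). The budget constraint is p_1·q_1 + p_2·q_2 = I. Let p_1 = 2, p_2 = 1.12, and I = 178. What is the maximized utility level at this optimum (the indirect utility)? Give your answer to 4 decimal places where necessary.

MRS = (q_2−8)/(q_1−4). Tangency with p_1/p_2 gives q_2−8 = (p_1/p_2)·(q_1−4).
Substituting into the budget: q_1* = 4 + 0.5·(I − 4·p_1 − 8·p_2)/p_1, and q_2* = 8 + 0.5·(…)/p_2.
Discretionary income = 178 − 4·2 − 8·1.12 = 161.04; q_1* = 4 + 0.5·161.04/2 = 44.26; q_2* = 8 + 0.5·161.04/1.12 = 79.8929.
Utility at the optimum: U(44.26, 79.8929) = 53.7997.

V = 53.7997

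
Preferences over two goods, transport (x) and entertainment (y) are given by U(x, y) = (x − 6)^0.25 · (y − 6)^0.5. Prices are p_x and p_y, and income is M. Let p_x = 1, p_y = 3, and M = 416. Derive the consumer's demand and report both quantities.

x* = 136.6667, y* = 93.1111

MRS = (1/2)·(y−6)/(x−6). Tangency with p_x/p_y gives y−6 = 2·(p_x/p_y)·(x−6).
Substituting into the budget: x* = 6 + 1/3·(M − 6·p_x − 6·p_y)/p_x, and y* = 6 + 2/3·(…)/p_y.
Discretionary income = 416 − 6·1 − 6·3 = 392; x* = 6 + 1/3·392/1 = 136.6667; y* = 6 + 2/3·392/3 = 93.1111.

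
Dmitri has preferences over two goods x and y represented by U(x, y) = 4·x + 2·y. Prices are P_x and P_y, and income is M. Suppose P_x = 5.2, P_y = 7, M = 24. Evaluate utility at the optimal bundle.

V = 18.4615

Numerically: x* = 4.6154, y* = 0.
Utility at the optimum: U(4.6154, 0) = 18.4615.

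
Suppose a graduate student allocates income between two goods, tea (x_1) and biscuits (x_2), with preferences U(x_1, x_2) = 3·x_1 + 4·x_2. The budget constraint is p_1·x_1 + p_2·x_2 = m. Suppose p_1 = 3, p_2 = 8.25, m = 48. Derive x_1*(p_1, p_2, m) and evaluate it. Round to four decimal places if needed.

Perfect substitutes: compare marginal utility per dollar. 3/p_1 vs 4/p_2 → 1 vs 0.4848.
x_1 gives more utility per dollar, so spend all income on x_1: x_1* = m/p_1, x_2* = 0.
Numerically: x_1* = 16, x_2* = 0.

x_1* = 16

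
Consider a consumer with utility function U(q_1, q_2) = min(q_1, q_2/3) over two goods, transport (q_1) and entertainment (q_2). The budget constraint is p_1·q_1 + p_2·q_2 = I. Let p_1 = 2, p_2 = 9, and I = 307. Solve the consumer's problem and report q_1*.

Demand: q_1*(p_1,p_2,I) = I/(p_1 + 3·p_2), q_2* = 3·I/(p_1 + 3·p_2).
Here 2 + 3·9 = 29, giving q_1* = 10.5862.

q_1* = 10.5862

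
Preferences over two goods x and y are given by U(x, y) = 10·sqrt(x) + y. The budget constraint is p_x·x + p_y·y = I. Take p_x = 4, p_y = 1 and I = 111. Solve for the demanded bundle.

Set MRS = p_x/p_y: 5·x^(−1/2) = p_x/p_y.
Solve: √x = 5·p_y/p_x, so x*(p_x,p_y) = (5·p_y/p_x)², and y* = (I − p_x·x*)/p_y.
Plugging in: x* = (5·1/4)² = 1.5625, y* = 104.75.

x* = 1.5625, y* = 104.75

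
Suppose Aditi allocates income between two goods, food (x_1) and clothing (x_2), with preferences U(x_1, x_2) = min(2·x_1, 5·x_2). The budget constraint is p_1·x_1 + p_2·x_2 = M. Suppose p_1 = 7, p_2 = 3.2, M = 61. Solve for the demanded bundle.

x_1* = 7.3671, x_2* = 2.9469

Demand: x_1*(p_1,p_2,M) = 5·M/(5·p_1 + 2·p_2), x_2* = 2·M/(5·p_1 + 2·p_2).
Here 5·7 + 2·3.2 = 41.4, giving x_1* = 7.3671 and x_2* = 2.9469.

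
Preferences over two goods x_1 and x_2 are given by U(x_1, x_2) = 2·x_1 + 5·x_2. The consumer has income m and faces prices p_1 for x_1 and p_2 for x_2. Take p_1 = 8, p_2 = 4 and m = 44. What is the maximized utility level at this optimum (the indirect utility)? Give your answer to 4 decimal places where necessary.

Linear utility — the consumer picks whichever good has higher MU/price: 2/8 = 0.25 vs 5/4 = 1.25.
x_2 gives more utility per dollar, so spend all income on x_2: x_2* = m/p_2, x_1* = 0.
Numerically: x_1* = 0, x_2* = 11.
Utility at the optimum: U(0, 11) = 55.

V = 55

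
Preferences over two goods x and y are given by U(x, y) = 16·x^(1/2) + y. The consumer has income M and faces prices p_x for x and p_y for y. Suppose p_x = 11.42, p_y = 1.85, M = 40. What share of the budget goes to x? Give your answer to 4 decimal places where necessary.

Utility is quasi-linear in y; the FOC for x is 8/√x = p_x/p_y.
Thus x* = (8·p_y/p_x)² — independent of M — with the rest of income spent on y.
Plugging in: x* = (8·1.85/11.42)² = 1.6795, y* = 11.2538.
Expenditure on x: 11.42·1.6795 = 19.1804; share = 0.4795.

share on x = 0.4795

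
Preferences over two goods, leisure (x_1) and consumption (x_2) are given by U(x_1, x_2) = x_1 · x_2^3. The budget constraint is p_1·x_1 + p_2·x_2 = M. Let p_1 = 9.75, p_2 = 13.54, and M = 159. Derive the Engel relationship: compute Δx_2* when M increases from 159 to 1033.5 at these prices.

Δx_2* = 48.4398

MU_x_1/MU_x_2 = (x_2)/(3·x_1); tangency sets this equal to p_1/p_2.
So p_2·x_2 = 3·p_1·x_1; combined with the budget, a share 0.25 of income goes to x_1.
Demand: x_1*(p_1,p_2,M) = 0.25·M/p_1 and x_2* = 0.75·M/p_2.
At p_1=9.75, p_2=13.54, M=159: x_2* = 0.75·159/13.54 = 8.8072.
At M' = 1033.5: x_2* = 57.247. Change: 57.247 − 8.8072 = 48.4398.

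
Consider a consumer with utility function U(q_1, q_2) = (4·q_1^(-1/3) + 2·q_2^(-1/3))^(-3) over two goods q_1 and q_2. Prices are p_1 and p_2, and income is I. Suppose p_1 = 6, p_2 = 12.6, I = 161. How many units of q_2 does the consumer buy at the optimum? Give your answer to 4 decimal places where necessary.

From the CES first-order condition, 2·(q_2/q_1)^(4/3) = p_1/p_2.
Solve for the ratio: q_2/q_1 = [(1/2)·p_1/p_2]^(0.75).
With the ratio pinned down, the budget gives q_1* = I/(p_1 + p_2·(q_2/q_1)) and q_2* = (q_2/q_1)·q_1*.
Numerically q_2/q_1 = 0.34085, so q_1* = 161/(6 + 12.6·0.34085) = 15.6391 and q_2* = 0.34085·15.6391 = 5.3306.

q_2* = 5.3306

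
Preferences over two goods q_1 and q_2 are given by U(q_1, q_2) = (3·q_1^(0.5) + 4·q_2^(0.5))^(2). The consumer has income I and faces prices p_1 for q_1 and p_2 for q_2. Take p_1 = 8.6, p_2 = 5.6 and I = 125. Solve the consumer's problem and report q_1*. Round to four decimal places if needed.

From the CES first-order condition, (3/4)·(q_2/q_1)^(0.5) = p_1/p_2.
Solve for the ratio: q_2/q_1 = [(4/3)·p_1/p_2]^(2).
With the ratio pinned down, the budget gives q_1* = I/(p_1 + p_2·(q_2/q_1)) and q_2* = (q_2/q_1)·q_1*.
Numerically q_2/q_1 = 4.192744, so q_1* = 125/(8.6 + 5.6·4.192744) = 3.8966.

q_1* = 3.8966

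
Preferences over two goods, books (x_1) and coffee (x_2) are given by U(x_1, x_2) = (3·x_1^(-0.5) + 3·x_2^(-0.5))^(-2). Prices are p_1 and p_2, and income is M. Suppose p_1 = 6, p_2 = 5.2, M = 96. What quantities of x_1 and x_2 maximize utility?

x_1* = 8.1908, x_2* = 9.0107

From the CES first-order condition, (x_2/x_1)^(1.5) = p_1/p_2.
Solve for the ratio: x_2/x_1 = [p_1/p_2]^(2/3).
With the ratio pinned down, the budget gives x_1* = M/(p_1 + p_2·(x_2/x_1)) and x_2* = (x_2/x_1)·x_1*.
Numerically x_2/x_1 = 1.100099, so x_1* = 96/(6 + 5.2·1.100099) = 8.1908 and x_2* = 1.100099·8.1908 = 9.0107.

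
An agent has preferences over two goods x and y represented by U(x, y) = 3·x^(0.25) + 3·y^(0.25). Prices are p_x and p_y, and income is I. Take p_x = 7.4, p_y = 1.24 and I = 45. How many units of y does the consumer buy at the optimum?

Substitute y = (y/x)·x into the budget: x* = I/(p_x + p_y·(y/x)).
Numerically y/x = 10.824638, so x* = 45/(7.4 + 1.24·10.824638) = 2.1611 and y* = 10.824638·2.1611 = 23.3933.

y* = 23.3933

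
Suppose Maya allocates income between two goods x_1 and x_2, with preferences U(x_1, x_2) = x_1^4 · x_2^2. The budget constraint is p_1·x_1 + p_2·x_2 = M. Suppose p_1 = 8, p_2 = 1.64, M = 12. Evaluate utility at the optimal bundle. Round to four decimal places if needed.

V = 5.9488

Demand: x_1*(p_1,p_2,M) = 2/3·M/p_1 and x_2* = 1/3·M/p_2.
At p_1=8, p_2=1.64, M=12: x_1* = 2/3·12/8 = 1, x_2* = 2.439.
Utility at the optimum: U(1, 2.439) = 5.9488.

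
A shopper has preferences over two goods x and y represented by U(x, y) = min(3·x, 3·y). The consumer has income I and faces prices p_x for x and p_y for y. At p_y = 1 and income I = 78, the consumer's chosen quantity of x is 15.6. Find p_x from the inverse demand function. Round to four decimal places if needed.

With perfect complements, no substitution: consume in ratio x:y = 3:3.
Budget: p_x·x + p_y·x = I, so (3·p_x + 3·p_y)·x = 3·I.
Demand: x*(p_x,p_y,I) = 3·I/(3·p_x + 3·p_y), y* = 3·I/(3·p_x + 3·p_y).
Set x* = 15.6 in the demand function and solve for p_x: p_x = 4.

p_x = 4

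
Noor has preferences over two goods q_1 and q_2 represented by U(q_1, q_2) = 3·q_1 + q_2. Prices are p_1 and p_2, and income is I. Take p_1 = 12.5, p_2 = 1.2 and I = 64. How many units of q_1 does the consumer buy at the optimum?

Perfect substitutes: compare marginal utility per dollar. 3/p_1 vs 1/p_2 → 0.24 vs 0.8333.
q_2 gives more utility per dollar, so spend all income on q_2: q_2* = I/p_2, q_1* = 0.
Numerically: q_1* = 0, q_2* = 53.3333.

q_1* = 0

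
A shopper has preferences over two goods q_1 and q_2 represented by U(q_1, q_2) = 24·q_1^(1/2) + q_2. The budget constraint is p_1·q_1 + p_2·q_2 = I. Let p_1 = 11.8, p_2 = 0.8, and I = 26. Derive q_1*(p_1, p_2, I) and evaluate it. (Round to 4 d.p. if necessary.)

Thus q_1* = (12·p_2/p_1)² — independent of I — with the rest of income spent on q_2.
Plugging in: q_1* = (12·0.8/11.8)² = 0.6619.

q_1* = 0.6619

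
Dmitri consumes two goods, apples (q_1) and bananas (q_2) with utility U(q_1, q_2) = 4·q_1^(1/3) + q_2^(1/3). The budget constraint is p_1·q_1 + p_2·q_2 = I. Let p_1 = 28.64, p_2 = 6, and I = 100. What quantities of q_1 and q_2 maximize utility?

q_1* = 2.7426, q_2* = 3.5753

With the ratio pinned down, the budget gives q_1* = I/(p_1 + p_2·(q_2/q_1)) and q_2* = (q_2/q_1)·q_1*.
Numerically q_2/q_1 = 1.303595, so q_1* = 100/(28.64 + 6·1.303595) = 2.7426 and q_2* = 1.303595·2.7426 = 3.5753.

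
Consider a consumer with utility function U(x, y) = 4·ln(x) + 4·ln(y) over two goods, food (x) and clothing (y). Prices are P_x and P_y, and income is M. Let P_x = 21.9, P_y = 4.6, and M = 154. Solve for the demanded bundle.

The MRS is y/x. Set MRS = P_x/P_y.
Rearranging, P_y·y = P_x·x. Substituting into the budget gives P_x·x·(1 + 1) = M.
Demand: x*(P_x,P_y,M) = 0.5·M/P_x and y* = 0.5·M/P_y.
At P_x=21.9, P_y=4.6, M=154: x* = 0.5·154/21.9 = 3.516, y* = 16.7391.

x* = 3.516, y* = 16.7391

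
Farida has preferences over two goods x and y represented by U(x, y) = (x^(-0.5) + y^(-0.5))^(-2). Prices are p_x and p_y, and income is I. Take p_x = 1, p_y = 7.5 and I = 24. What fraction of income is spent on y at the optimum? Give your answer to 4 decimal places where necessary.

share on y = 0.6619

Numerically y/x = 0.260991, so x* = 24/(1 + 7.5·0.260991) = 8.1151 and y* = 0.260991·8.1151 = 2.118.
Expenditure on y: 7.5·2.118 = 15.8849; share = 0.6619.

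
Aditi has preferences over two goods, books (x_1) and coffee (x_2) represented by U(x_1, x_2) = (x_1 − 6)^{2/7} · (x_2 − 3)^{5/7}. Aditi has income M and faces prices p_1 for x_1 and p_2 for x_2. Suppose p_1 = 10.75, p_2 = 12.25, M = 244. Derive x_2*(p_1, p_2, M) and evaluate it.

x_2* = 11.3236

Let x_1' = x_1−6, x_2' = x_2−3. MRS = (2/5)·x_2'/x_1' = p_1/p_2.
After buying the subsistence bundle (6, 3), a share 2/7 of the remaining income goes to x_1: x_1* = 6 + 2/7·(M − 6p_1 − 3p_2)/p_1.
Discretionary income = 244 − 6·10.75 − 3·12.25 = 142.75; x_2* = 3 + 5/7·142.75/12.25 = 11.3236.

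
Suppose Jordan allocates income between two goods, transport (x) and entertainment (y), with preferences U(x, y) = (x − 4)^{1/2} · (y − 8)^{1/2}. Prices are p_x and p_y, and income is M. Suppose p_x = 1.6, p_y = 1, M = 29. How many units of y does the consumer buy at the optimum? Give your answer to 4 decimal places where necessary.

Substituting into the budget: x* = 4 + 0.5·(M − 4·p_x − 8·p_y)/p_x, and y* = 8 + 0.5·(…)/p_y.
Discretionary income = 29 − 4·1.6 − 8·1 = 14.6; y* = 8 + 0.5·14.6/1 = 15.3.

y* = 15.3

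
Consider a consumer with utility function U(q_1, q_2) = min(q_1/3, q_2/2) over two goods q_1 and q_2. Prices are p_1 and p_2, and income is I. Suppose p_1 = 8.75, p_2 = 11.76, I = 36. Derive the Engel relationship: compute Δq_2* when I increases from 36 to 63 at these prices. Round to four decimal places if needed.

With perfect complements, no substitution: consume in ratio q_1:q_2 = 3:2.
Budget: p_1·q_1 + p_2·(2/3)·q_1 = I, so (3·p_1 + 2·p_2)·q_1 = 3·I.
Demand: q_1*(p_1,p_2,I) = 3·I/(3·p_1 + 2·p_2), q_2* = 2·I/(3·p_1 + 2·p_2).
Here 3·8.75 + 2·11.76 = 49.77, giving q_2* = 1.4467.
At I' = 63: q_2* = 2.5316. Change: 2.5316 − 1.4467 = 1.085.

Δq_2* = 1.085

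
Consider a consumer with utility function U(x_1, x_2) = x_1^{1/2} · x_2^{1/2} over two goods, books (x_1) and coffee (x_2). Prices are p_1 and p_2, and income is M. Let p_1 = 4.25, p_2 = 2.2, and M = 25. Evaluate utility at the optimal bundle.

V = 4.0879

At p_1=4.25, p_2=2.2, M=25: x_1* = 0.5·25/4.25 = 2.9412, x_2* = 5.6818.
Utility at the optimum: U(2.9412, 5.6818) = 4.0879.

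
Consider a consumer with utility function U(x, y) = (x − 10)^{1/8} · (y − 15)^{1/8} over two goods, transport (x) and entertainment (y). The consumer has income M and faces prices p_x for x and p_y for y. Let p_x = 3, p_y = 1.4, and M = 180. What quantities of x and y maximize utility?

x* = 31.5, y* = 61.0714

Discretionary income = 180 − 10·3 − 15·1.4 = 129; x* = 10 + 0.5·129/3 = 31.5; y* = 15 + 0.5·129/1.4 = 61.0714.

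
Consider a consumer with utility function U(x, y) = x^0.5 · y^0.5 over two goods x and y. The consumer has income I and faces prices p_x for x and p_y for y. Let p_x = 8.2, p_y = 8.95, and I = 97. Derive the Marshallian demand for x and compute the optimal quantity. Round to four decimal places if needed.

x* = 5.9146

MU_x/MU_y = (0.5·y)/(0.5·x); tangency sets this equal to p_x/p_y.
So 0.5·p_y·y = 0.5·p_x·x; combined with the budget, a share 0.5 of income goes to x.
Demand: x*(p_x,p_y,I) = 0.5·I/p_x and y* = 0.5·I/p_y.
At p_x=8.2, p_y=8.95, I=97: x* = 0.5·97/8.2 = 5.9146.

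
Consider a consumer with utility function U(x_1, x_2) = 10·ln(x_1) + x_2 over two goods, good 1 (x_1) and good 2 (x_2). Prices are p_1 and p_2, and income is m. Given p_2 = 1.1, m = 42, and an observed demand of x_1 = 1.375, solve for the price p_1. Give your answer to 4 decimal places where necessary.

MU_x_1 = 10/x_1, MU_x_2 = 1. Tangency: 10/x_1 = p_1/p_2.
So x_1*(p_1,p_2) = 10·p_2/p_1, independent of income; and x_2* = (m − 10·p_2)/p_2.
Set x_1* = 1.375 in the demand function and solve for p_1: p_1 = 8.

p_1 = 8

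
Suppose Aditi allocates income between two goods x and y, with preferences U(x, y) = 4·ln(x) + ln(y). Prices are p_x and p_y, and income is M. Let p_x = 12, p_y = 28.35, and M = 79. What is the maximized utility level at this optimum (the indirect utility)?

V = 6.061

Demand: x*(p_x,p_y,M) = 0.8·M/p_x and y* = 0.2·M/p_y.
At p_x=12, p_y=28.35, M=79: x* = 0.8·79/12 = 5.2667, y* = 0.5573.
Utility at the optimum: U(5.2667, 0.5573) = 6.061.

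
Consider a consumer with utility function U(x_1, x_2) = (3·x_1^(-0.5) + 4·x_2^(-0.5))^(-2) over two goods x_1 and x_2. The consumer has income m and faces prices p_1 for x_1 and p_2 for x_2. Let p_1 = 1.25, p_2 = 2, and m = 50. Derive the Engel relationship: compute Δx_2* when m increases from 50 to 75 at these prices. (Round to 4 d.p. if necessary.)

With the ratio pinned down, the budget gives x_1* = m/(p_1 + p_2·(x_2/x_1)) and x_2* = (x_2/x_1)·x_1*.
Numerically x_2/x_1 = 0.885549, so x_1* = 50/(1.25 + 2·0.885549) = 16.5503 and x_2* = 0.885549·16.5503 = 14.6561.
At m' = 75: x_2* = 21.9841. Change: 21.9841 − 14.6561 = 7.328.

Δx_2* = 7.328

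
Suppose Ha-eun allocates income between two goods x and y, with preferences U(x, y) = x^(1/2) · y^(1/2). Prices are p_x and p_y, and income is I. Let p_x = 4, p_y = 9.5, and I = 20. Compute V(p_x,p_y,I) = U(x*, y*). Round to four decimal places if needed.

Tangency: MRS = y/x = p_x/p_y.
So 0.5·p_y·y = 0.5·p_x·x; combined with the budget, a share 0.5 of income goes to x.
Demand: x*(p_x,p_y,I) = 0.5·I/p_x and y* = 0.5·I/p_y.
At p_x=4, p_y=9.5, I=20: x* = 0.5·20/4 = 2.5, y* = 1.0526.
Utility at the optimum: U(2.5, 1.0526) = 1.6222.

V = 1.6222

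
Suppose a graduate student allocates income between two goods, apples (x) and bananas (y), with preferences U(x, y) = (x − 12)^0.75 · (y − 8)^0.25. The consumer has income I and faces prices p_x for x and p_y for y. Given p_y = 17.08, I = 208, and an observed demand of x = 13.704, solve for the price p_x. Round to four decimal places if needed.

p_x = 5

MRS = 3·(y−8)/(x−12). Tangency with p_x/p_y gives y−8 = (1/3)·(p_x/p_y)·(x−12).
After buying the subsistence bundle (12, 8), a share 0.75 of the remaining income goes to x: x* = 12 + 0.75·(I − 12p_x − 8p_y)/p_x.
Set x* = 13.704 in the demand function and solve for p_x: p_x = 5.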